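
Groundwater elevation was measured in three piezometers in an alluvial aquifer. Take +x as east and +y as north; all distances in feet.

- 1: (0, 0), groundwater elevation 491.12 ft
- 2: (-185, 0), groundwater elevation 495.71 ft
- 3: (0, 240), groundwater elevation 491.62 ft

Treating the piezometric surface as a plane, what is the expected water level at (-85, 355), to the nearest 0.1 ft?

494.0 ft

∂h/∂x = (495.71 − 491.12) / (-185 − 0) = -0.02481
∂h/∂y = (491.62 − 491.12) / (240 − 0) = +0.002083
h(-85, 355) = 491.12 + (-0.02481)·(-85) + (+0.002083)·(355) = 491.12 +2.109 +0.740 = 493.969 ft.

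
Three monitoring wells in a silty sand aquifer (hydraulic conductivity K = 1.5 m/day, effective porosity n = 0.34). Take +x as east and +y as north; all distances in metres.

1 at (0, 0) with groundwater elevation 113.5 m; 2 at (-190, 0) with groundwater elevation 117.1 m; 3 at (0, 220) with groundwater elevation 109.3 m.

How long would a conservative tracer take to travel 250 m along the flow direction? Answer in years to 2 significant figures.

5.8 years

∂h/∂x = (117.1 − 113.5) / (-190 − 0) = -0.01895
∂h/∂y = (109.3 − 113.5) / (220 − 0) = -0.01909
|∇h| = √(-0.01895² + -0.01909²) = 0.0269
Seepage velocity v = K·i/n = 1.5 × 0.0269 / 0.34 = 0.1187 m/day.
t = 250 / 0.1187 = 2106 days = 5.77 years.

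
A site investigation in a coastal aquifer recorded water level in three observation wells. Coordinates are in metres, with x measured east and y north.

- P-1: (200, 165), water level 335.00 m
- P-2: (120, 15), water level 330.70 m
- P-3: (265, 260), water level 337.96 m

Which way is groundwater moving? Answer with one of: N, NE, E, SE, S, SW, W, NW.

SW

With h = a·x + b·y + c and P-1 as origin, the differences give:
  (-80)·a + (-150)·b = -4.30
  65·a + 95·b = +2.96
Eliminate b (×95 and ×(-150), subtract): 2150·a = 35.500 → a = ∂h/∂x = +0.01651
Back-substitute: b = ∂h/∂y = +0.01986.
Flow = −∇h = (-0.01651 east, -0.01986 north), which points southwest.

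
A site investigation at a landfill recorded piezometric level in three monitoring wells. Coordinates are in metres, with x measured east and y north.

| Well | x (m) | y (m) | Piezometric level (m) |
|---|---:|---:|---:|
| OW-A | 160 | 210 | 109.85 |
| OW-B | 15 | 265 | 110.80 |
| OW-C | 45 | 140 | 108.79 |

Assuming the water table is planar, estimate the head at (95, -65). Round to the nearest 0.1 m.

Taking OW-A as reference: OW-B−OW-A = (-145, 55, +0.95); OW-C−OW-A = (-115, -70, -1.06).
Determinant of the coordinate differences = (-145)·(-70) − (-115)·55 = 16475.
∂h/∂x = [(+0.95)·(-70) − (-1.06)·55] / 16475 = -0.0004977
∂h/∂y = [(-145)·(-1.06) − (-115)·(+0.95)] / 16475 = +0.01596
h(95, -65) = 109.85 + (-0.0004977)·(-65) + (+0.01596)·(-275) = 109.85 +0.032 -4.389 = 105.493 m.

105.5 m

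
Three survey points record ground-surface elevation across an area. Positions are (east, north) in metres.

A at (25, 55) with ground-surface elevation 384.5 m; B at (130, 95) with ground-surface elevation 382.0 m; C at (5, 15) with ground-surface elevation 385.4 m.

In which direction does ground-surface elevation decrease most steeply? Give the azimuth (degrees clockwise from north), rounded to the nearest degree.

055°

With z = a·x + b·y + c and A as origin, the differences give:
  105·a + 40·b = -2.5
  (-20)·a + (-40)·b = +0.9
Eliminate b (×(-40) and ×40, subtract): -3400·a = 64.00 → a = ∂z/∂x = -0.01882
Back-substitute: b = ∂z/∂y = -0.01309.
Steepest decrease is along −∇f: components (+0.01882 E, +0.01309 N).
Azimuth = atan2(+0.01882, +0.01309) = 55.2° ≈ 055°.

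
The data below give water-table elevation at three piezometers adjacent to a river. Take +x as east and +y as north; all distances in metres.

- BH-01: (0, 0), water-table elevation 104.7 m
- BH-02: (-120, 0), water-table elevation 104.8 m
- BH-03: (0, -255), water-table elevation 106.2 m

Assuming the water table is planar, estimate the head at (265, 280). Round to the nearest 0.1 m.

∂h/∂x = (104.8 − 104.7) / (-120 − 0) = -0.0008333
∂h/∂y = (106.2 − 104.7) / (-255 − 0) = -0.005882
h(265, 280) = 104.7 + (-0.0008333)·(265) + (-0.005882)·(280) = 104.7 -0.221 -1.647 = 102.832 m.

102.8 m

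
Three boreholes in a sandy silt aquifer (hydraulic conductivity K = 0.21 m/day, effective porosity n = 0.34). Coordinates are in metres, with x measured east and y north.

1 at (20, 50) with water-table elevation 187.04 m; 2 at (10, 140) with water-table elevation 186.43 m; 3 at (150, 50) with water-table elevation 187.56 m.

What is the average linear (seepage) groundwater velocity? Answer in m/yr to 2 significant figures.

Taking 1 as reference: 2−1 = (-10, 90, -0.61); 3−1 = (130, 0, +0.52).
Solve a·Δx + b·Δy = Δh: det = (-10)·0 − 130·90 = -11700.
∂h/∂x = [(-0.61)·0 − (+0.52)·90] / -11700 = +0.004000
∂h/∂y = [(-10)·(+0.52) − 130·(-0.61)] / -11700 = -0.006333
|∇h| = √(0.004000² + -0.006333²) = 0.00749
Seepage velocity v = K·i/n = 0.21 × 0.00749 / 0.34 = 0.004626 m/day = 1.69 m/yr.

1.7 m/yr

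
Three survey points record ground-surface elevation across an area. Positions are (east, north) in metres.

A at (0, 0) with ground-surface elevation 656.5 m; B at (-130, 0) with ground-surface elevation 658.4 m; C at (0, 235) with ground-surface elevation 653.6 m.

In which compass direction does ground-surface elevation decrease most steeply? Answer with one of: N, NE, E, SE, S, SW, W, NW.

NE

∂z/∂x = (658.4 − 656.5) / (-130 − 0) = -0.01462
∂z/∂y = (653.6 − 656.5) / (235 − 0) = -0.01234
Steepest decrease is along −∇f = (+0.01462 E, +0.01234 N) → northeast.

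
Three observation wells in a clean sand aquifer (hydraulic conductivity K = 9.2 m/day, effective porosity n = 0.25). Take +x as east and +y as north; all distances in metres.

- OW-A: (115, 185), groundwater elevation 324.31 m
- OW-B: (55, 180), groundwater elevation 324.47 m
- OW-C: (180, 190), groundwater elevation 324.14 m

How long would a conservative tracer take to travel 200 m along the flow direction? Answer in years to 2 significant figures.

1.8 years

Taking OW-A as reference: OW-B−OW-A = (-60, -5, +0.16); OW-C−OW-A = (65, 5, -0.17).
Solve a·Δx + b·Δy = Δh: det = (-60)·5 − 65·(-5) = 25.
∂h/∂x = [(+0.16)·5 − (-0.17)·(-5)] / 25 = -0.002000
∂h/∂y = [(-60)·(-0.17) − 65·(+0.16)] / 25 = -0.008000
|∇h| = √(-0.002000² + -0.008000²) = 0.008246
Seepage velocity v = K·i/n = 9.2 × 0.008246 / 0.25 = 0.3035 m/day.
t = 200 / 0.3035 = 659 days = 1.8 years.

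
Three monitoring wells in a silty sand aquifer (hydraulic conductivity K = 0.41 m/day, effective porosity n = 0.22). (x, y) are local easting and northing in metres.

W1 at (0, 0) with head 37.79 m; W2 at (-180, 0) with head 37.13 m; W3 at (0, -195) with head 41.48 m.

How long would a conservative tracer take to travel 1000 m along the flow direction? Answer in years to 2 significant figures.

76 years

∂h/∂x = (37.13 − 37.79) / (-180 − 0) = +0.003667
∂h/∂y = (41.48 − 37.79) / (-195 − 0) = -0.01892
|∇h| = √(0.003667² + -0.01892²) = 0.01927
Seepage velocity v = K·i/n = 0.41 × 0.01927 / 0.22 = 0.03591 m/day.
t = 1000 / 0.03591 = 2.785e+04 days = 76.2 years.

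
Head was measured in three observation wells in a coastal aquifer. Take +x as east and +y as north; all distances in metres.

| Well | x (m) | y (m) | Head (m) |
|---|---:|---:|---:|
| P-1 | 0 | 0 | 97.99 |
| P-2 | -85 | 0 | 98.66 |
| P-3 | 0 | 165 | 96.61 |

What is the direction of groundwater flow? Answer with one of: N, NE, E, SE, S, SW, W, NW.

∂h/∂x = (98.66 − 97.99) / (-85 − 0) = -0.007882
∂h/∂y = (96.61 − 97.99) / (165 − 0) = -0.008364
Flow = −∇h = (+0.007882 east, +0.008364 north), which points northeast.

NE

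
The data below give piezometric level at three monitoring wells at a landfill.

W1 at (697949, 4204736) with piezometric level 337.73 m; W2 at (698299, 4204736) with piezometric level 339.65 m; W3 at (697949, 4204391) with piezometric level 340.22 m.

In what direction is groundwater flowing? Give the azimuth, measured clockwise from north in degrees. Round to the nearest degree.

323°

∂h/∂x = (339.65 − 337.73) / (698299 − 697949) = +0.005486
∂h/∂y = (340.22 − 337.73) / (4204391 − 4204736) = -0.007217
Flow direction (−∇h) has components (-0.005486 E, +0.007217 N).
Azimuth = atan2(E, N) = atan2(-0.005486, +0.007217) = 322.8° ≈ 323°.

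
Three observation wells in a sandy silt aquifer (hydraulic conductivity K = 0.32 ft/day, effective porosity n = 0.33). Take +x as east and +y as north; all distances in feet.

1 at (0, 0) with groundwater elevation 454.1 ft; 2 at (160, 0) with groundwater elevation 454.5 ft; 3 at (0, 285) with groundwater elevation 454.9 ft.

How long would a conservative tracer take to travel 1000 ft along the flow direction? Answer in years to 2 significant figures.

∂h/∂x = (454.5 − 454.1) / (160 − 0) = +0.002500
∂h/∂y = (454.9 − 454.1) / (285 − 0) = +0.002807
|∇h| = √(0.002500² + 0.002807²) = 0.003759
Seepage velocity v = K·i/n = 0.32 × 0.003759 / 0.33 = 0.003645 ft/day.
t = 1000 / 0.003645 = 2.743e+05 days = 751 years.

750 years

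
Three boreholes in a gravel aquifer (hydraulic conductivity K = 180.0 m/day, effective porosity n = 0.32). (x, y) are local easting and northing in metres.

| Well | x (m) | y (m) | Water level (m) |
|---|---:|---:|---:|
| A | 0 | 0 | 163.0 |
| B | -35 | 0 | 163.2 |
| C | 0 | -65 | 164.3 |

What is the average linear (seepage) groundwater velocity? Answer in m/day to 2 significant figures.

∂h/∂x = (163.2 − 163.0) / (-35 − 0) = -0.005714
∂h/∂y = (164.3 − 163.0) / (-65 − 0) = -0.02000
|∇h| = √(-0.005714² + -0.02000²) = 0.0208
Seepage velocity v = K·i/n = 180.0 × 0.0208 / 0.32 = 11.7 m/day.

12 m/day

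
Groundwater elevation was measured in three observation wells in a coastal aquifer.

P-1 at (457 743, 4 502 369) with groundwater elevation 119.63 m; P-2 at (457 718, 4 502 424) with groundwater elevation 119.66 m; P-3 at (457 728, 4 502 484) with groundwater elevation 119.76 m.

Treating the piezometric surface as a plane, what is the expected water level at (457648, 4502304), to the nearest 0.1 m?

119.4 m

Three-point gradient (reference P-1): Δ to P-2 = (-25, 55, +0.03), Δ to P-3 = (-15, 115, +0.13).
∂h/∂x = +0.001805, ∂h/∂y = +0.001366 (det = -2050).
h(457648, 4502304) = 119.63 + (+0.001805)·(-95) + (+0.001366)·(-65) = 119.63 -0.171 -0.089 = 119.370 m.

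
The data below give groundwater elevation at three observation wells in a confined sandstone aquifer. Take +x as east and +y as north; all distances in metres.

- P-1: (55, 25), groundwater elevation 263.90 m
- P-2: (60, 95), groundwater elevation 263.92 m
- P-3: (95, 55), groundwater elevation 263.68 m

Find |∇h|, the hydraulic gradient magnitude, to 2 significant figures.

Taking P-1 as reference: P-2−P-1 = (5, 70, +0.02); P-3−P-1 = (40, 30, -0.22).
Determinant of the coordinate differences = 5·30 − 40·70 = -2650.
∂h/∂x = [(+0.02)·30 − (-0.22)·70] / -2650 = -0.006038
∂h/∂y = [5·(-0.22) − 40·(+0.02)] / -2650 = +0.0007170
|∇h| = √(-0.006038² + 0.0007170²) = 0.00608

0.0061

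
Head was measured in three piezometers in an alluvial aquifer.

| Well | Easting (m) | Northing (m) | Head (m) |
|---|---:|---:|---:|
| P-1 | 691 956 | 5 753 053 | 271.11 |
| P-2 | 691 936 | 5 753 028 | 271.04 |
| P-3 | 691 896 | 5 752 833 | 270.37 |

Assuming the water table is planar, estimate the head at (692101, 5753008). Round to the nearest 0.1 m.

Taking P-1 as reference: P-2−P-1 = (-20, -25, -0.07); P-3−P-1 = (-60, -220, -0.74).
Solve a·Δx + b·Δy = Δh: det = (-20)·(-220) − (-60)·(-25) = 2900.
∂h/∂x = [(-0.07)·(-220) − (-0.74)·(-25)] / 2900 = -0.001069
∂h/∂y = [(-20)·(-0.74) − (-60)·(-0.07)] / 2900 = +0.003655
h(692101, 5753008) = 271.11 + (-0.001069)·(145) + (+0.003655)·(-45) = 271.11 -0.155 -0.164 = 270.791 m.

270.8 m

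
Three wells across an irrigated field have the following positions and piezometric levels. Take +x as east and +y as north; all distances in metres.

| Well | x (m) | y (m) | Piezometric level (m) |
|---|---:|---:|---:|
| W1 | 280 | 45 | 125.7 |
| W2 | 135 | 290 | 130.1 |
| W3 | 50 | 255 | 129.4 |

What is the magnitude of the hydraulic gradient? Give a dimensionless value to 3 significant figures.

Differences from W1: to W2 (Δx, Δy, Δh) = (-145, 245, +4.4); to W3 = (-230, 210, +3.7).
Solve a·Δx + b·Δy = Δh: det = (-145)·210 − (-230)·245 = 25900.
∂h/∂x = [(+4.4)·210 − (+3.7)·245] / 25900 = +0.0006757
∂h/∂y = [(-145)·(+3.7) − (-230)·(+4.4)] / 25900 = +0.01836
|∇h| = √(0.0006757² + 0.01836²) = 0.01837

0.0184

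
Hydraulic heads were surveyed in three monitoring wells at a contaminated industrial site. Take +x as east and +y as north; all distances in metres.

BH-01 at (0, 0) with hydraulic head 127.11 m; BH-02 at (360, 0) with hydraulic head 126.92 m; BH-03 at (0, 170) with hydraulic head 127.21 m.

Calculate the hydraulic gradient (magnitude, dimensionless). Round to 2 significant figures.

0.00079

∂h/∂x = (126.92 − 127.11) / (360 − 0) = -0.0005278
∂h/∂y = (127.21 − 127.11) / (170 − 0) = +0.0005882
|∇h| = √(-0.0005278² + 0.0005882²) = 0.0007903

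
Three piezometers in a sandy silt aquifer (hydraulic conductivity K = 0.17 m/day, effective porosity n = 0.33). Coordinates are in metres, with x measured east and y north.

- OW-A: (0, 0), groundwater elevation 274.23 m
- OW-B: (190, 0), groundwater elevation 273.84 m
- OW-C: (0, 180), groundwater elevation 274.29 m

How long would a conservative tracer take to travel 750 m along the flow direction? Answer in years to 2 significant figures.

1900 years

∂h/∂x = (273.84 − 274.23) / (190 − 0) = -0.002053
∂h/∂y = (274.29 − 274.23) / (180 − 0) = +0.0003333
|∇h| = √(-0.002053² + 0.0003333²) = 0.00208
Seepage velocity v = K·i/n = 0.17 × 0.00208 / 0.33 = 0.001072 m/day.
t = 750 / 0.001072 = 6.996e+05 days = 1.92e+03 years.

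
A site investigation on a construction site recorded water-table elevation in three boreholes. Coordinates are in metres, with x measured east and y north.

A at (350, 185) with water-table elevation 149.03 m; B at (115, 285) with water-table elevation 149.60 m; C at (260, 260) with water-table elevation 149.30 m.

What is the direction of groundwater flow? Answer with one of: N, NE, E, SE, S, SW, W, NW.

Taking A as reference: B−A = (-235, 100, +0.57); C−A = (-90, 75, +0.27).
Determinant of the coordinate differences = (-235)·75 − (-90)·100 = -8625.
∂h/∂x = [(+0.57)·75 − (+0.27)·100] / -8625 = -0.001826
∂h/∂y = [(-235)·(+0.27) − (-90)·(+0.57)] / -8625 = +0.001409
Flow = −∇h = (+0.001826 east, -0.001409 north), which points southeast.

SE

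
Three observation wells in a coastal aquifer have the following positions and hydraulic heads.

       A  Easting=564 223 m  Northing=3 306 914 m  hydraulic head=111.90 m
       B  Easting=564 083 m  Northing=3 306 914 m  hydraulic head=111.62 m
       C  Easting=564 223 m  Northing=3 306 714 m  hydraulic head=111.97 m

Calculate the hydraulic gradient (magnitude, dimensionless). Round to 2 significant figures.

∂h/∂x = (111.62 − 111.90) / (564083 − 564223) = +0.002000
∂h/∂y = (111.97 − 111.90) / (3306714 − 3306914) = -0.0003500
|∇h| = √(0.002000² + -0.0003500²) = 0.00203

0.0020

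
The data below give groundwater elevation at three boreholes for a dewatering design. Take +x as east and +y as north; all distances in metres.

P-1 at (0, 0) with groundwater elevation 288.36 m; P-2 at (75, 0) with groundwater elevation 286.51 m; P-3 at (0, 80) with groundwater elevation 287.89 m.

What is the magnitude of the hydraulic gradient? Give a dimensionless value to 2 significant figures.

∂h/∂x = (286.51 − 288.36) / (75 − 0) = -0.02467
∂h/∂y = (287.89 − 288.36) / (80 − 0) = -0.005875
|∇h| = √(-0.02467² + -0.005875²) = 0.02536

0.025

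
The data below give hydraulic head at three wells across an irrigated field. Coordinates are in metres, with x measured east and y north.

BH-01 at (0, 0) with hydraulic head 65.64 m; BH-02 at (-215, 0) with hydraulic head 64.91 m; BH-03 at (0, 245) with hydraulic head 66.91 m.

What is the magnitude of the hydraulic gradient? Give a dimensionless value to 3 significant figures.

∂h/∂x = (64.91 − 65.64) / (-215 − 0) = +0.003395
∂h/∂y = (66.91 − 65.64) / (245 − 0) = +0.005184
|∇h| = √(0.003395² + 0.005184²) = 0.006197

0.00620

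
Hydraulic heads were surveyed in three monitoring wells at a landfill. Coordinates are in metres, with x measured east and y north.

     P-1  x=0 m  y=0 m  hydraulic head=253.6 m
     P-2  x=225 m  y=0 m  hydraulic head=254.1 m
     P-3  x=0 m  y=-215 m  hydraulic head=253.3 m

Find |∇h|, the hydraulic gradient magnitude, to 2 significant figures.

∂h/∂x = (254.1 − 253.6) / (225 − 0) = +0.002222
∂h/∂y = (253.3 − 253.6) / (-215 − 0) = +0.001395
|∇h| = √(0.002222² + 0.001395²) = 0.002624

0.0026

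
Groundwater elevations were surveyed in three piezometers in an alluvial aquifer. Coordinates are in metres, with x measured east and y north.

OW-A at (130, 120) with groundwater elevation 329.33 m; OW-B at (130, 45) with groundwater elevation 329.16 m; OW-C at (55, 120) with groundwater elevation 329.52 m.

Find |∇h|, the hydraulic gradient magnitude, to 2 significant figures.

0.0034

With h = a·x + b·y + c and OW-A as origin, the differences give:
  0·a + (-75)·b = -0.17
  (-75)·a + 0·b = +0.19
Eliminate b (×0 and ×(-75), subtract): -5625·a = 14.250 → a = ∂h/∂x = -0.002533
Back-substitute: b = ∂h/∂y = +0.002267.
|∇h| = √(-0.002533² + 0.002267²) = 0.003399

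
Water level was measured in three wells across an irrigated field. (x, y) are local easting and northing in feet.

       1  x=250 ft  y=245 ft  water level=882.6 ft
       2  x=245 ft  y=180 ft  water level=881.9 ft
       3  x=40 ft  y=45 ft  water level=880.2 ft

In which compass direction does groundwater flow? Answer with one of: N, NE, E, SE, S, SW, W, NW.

With h = a·x + b·y + c and 1 as origin, the differences give:
  (-5)·a + (-65)·b = -0.7
  (-210)·a + (-200)·b = -2.4
Eliminate b (×(-200) and ×(-65), subtract): -12650·a = -16.00 → a = ∂h/∂x = +0.001265
Back-substitute: b = ∂h/∂y = +0.01067.
Flow = −∇h = (-0.001265 east, -0.01067 north), which points south.

S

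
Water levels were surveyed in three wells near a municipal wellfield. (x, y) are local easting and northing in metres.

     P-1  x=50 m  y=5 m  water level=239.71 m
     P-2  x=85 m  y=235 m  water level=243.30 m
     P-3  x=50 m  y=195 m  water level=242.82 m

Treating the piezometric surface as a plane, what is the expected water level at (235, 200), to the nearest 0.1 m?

Three-point gradient (reference P-1): Δ to P-2 = (35, 230, +3.59), Δ to P-3 = (0, 190, +3.11).
∂h/∂x = -0.004992, ∂h/∂y = +0.01637 (det = 6650).
h(235, 200) = 239.71 + (-0.004992)·(185) + (+0.01637)·(195) = 239.71 -0.924 +3.192 = 241.978 m.

242.0 m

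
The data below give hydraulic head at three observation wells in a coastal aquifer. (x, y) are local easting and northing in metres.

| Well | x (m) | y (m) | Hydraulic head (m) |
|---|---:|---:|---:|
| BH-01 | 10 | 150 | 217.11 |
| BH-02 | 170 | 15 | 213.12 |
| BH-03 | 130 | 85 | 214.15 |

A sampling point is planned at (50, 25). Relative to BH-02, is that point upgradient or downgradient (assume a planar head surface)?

upgradient

Differences from BH-01: to BH-02 (Δx, Δy, Δh) = (160, -135, -3.99); to BH-03 = (120, -65, -2.96).
Solve a·Δx + b·Δy = Δh: det = 160·(-65) − 120·(-135) = 5800.
∂h/∂x = [(-3.99)·(-65) − (-2.96)·(-135)] / 5800 = -0.02418
∂h/∂y = [160·(-2.96) − 120·(-3.99)] / 5800 = +0.0008966
Head at (50, 25) = 217.11 + (-0.02418)·(40) + (+0.0008966)·(-125) = 216.03 m.
That is higher than the 213.12 m at BH-02, so the point is upgradient.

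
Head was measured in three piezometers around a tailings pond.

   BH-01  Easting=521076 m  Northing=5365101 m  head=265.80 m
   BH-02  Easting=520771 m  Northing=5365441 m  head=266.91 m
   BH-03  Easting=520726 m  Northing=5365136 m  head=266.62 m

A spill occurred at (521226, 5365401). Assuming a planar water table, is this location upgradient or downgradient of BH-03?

With h = a·x + b·y + c and BH-01 as origin, the differences give:
  (-305)·a + 340·b = +1.11
  (-350)·a + 35·b = +0.82
Eliminate b (×35 and ×340, subtract): 108325·a = -239.950 → a = ∂h/∂x = -0.002215
Back-substitute: b = ∂h/∂y = +0.001278.
Head at (521226, 5365401) = 265.80 + (-0.002215)·(150) + (+0.001278)·(300) = 265.85 m.
That is lower than the 266.62 m at BH-03, so the point is downgradient.

downgradient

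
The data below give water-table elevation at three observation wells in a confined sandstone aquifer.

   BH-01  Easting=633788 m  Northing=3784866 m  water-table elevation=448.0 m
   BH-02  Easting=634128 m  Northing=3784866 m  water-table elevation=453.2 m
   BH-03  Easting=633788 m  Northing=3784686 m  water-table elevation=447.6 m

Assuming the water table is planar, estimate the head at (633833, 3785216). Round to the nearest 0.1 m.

449.5 m

∂h/∂x = (453.2 − 448.0) / (634128 − 633788) = +0.01529
∂h/∂y = (447.6 − 448.0) / (3784686 − 3784866) = +0.002222
h(633833, 3785216) = 448.0 + (+0.01529)·(45) + (+0.002222)·(350) = 448.0 +0.688 +0.778 = 449.466 m.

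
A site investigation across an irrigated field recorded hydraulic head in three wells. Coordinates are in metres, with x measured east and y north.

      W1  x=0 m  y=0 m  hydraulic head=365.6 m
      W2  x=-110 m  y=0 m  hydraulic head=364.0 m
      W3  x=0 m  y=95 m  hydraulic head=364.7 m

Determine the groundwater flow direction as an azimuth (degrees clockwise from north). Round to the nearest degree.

∂h/∂x = (364.0 − 365.6) / (-110 − 0) = +0.01455
∂h/∂y = (364.7 − 365.6) / (95 − 0) = -0.009474
Flow direction (−∇h) has components (-0.01455 E, +0.009474 N).
Azimuth = atan2(E, N) = atan2(-0.01455, +0.009474) = 303.1° ≈ 303°.

303°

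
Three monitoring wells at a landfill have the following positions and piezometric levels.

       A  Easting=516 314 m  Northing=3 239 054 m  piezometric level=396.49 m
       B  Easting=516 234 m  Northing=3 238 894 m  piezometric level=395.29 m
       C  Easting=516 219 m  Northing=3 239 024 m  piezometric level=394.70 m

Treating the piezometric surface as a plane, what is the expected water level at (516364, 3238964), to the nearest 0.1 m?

Three-point gradient (reference A): Δ to B = (-80, -160, -1.20), Δ to C = (-95, -30, -1.79).
∂h/∂x = +0.01956, ∂h/∂y = -0.002281 (det = -12800).
h(516364, 3238964) = 396.49 + (+0.01956)·(50) + (-0.002281)·(-90) = 396.49 +0.978 +0.205 = 397.673 m.

397.7 m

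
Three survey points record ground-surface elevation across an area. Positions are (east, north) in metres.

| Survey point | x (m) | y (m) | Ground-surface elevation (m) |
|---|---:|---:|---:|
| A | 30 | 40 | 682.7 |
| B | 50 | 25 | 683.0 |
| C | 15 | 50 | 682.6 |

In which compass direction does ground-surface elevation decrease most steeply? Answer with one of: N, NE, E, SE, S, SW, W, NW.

With z = a·x + b·y + c and A as origin, the differences give:
  20·a + (-15)·b = +0.3
  (-15)·a + 10·b = -0.1
Eliminate b (×10 and ×(-15), subtract): -25·a = 1.50 → a = ∂z/∂x = -0.06000
Back-substitute: b = ∂z/∂y = -0.10000.
Steepest decrease is along −∇f = (+0.06000 E, +0.10000 N) → northeast.

NE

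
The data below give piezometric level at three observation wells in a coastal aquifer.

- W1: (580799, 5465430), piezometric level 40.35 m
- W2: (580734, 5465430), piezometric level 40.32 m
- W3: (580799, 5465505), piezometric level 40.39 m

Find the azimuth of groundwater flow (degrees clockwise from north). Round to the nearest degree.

221°

∂h/∂x = (40.32 − 40.35) / (580734 − 580799) = +0.0004615
∂h/∂y = (40.39 − 40.35) / (5465505 − 5465430) = +0.0005333
Flow direction (−∇h) has components (-0.0004615 E, -0.0005333 N).
Azimuth = atan2(E, N) = atan2(-0.0004615, -0.0005333) = 220.9° ≈ 221°.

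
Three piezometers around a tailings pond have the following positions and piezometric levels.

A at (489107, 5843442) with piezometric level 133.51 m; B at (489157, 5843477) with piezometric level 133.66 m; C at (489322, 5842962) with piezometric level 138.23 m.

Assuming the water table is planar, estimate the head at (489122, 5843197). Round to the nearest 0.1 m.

135.2 m

Taking A as reference: B−A = (50, 35, +0.15); C−A = (215, -480, +4.72).
Solve a·Δx + b·Δy = Δh: det = 50·(-480) − 215·35 = -31525.
∂h/∂x = [(+0.15)·(-480) − (+4.72)·35] / -31525 = +0.007524
∂h/∂y = [50·(+4.72) − 215·(+0.15)] / -31525 = -0.006463
h(489122, 5843197) = 133.51 + (+0.007524)·(15) + (-0.006463)·(-245) = 133.51 +0.113 +1.583 = 135.206 m.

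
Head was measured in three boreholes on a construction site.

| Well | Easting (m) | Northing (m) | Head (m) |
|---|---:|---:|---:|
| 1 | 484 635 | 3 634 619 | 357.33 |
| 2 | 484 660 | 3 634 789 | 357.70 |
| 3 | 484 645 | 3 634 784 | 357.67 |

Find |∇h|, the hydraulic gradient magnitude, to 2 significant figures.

0.0024

Differences from 1: to 2 (Δx, Δy, Δh) = (25, 170, +0.37); to 3 = (10, 165, +0.34).
Determinant of the coordinate differences = 25·165 − 10·170 = 2425.
∂h/∂x = [(+0.37)·165 − (+0.34)·170] / 2425 = +0.001340
∂h/∂y = [25·(+0.34) − 10·(+0.37)] / 2425 = +0.001979
|∇h| = √(0.001340² + 0.001979²) = 0.00239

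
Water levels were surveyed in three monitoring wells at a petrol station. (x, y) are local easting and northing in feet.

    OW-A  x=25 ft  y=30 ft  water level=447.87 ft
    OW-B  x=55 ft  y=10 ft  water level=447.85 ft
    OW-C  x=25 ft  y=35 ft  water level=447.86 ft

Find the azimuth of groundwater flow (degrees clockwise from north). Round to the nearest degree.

045°

Taking OW-A as reference: OW-B−OW-A = (30, -20, -0.02); OW-C−OW-A = (0, 5, -0.01).
Determinant of the coordinate differences = 30·5 − 0·(-20) = 150.
∂h/∂x = [(-0.02)·5 − (-0.01)·(-20)] / 150 = -0.002000
∂h/∂y = [30·(-0.01) − 0·(-0.02)] / 150 = -0.002000
Flow direction (−∇h) has components (+0.002000 E, +0.002000 N).
Azimuth = atan2(E, N) = atan2(+0.002000, +0.002000) = 45.0° ≈ 045°.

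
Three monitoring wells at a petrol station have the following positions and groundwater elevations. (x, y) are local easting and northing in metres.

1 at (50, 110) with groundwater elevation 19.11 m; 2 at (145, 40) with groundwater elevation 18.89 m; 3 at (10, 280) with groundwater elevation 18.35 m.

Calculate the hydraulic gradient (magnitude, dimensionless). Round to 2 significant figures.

With h = a·x + b·y + c and 1 as origin, the differences give:
  95·a + (-70)·b = -0.22
  (-40)·a + 170·b = -0.76
Eliminate b (×170 and ×(-70), subtract): 13350·a = -90.600 → a = ∂h/∂x = -0.006787
Back-substitute: b = ∂h/∂y = -0.006067.
|∇h| = √(-0.006787² + -0.006067²) = 0.009103

0.0091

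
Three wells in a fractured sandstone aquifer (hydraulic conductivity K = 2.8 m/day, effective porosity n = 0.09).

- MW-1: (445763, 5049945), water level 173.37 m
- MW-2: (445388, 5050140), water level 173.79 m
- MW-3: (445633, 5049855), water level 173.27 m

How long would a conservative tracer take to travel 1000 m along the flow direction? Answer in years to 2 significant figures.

With h = a·x + b·y + c and MW-1 as origin, the differences give:
  (-375)·a + 195·b = +0.42
  (-130)·a + (-90)·b = -0.10
Eliminate b (×(-90) and ×195, subtract): 59100·a = -18.300 → a = ∂h/∂x = -0.0003096
Back-substitute: b = ∂h/∂y = +0.001558.
|∇h| = √(-0.0003096² + 0.001558²) = 0.001588
Seepage velocity v = K·i/n = 2.8 × 0.001588 / 0.09 = 0.0494 m/day.
t = 1000 / 0.0494 = 2.024e+04 days = 55.4 years.

55 years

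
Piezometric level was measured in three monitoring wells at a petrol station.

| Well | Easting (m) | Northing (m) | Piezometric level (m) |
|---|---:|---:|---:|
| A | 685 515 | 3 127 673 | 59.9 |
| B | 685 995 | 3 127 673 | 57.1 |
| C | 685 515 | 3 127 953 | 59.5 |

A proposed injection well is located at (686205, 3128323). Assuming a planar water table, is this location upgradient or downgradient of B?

downgradient

∂h/∂x = (57.1 − 59.9) / (685995 − 685515) = -0.005833
∂h/∂y = (59.5 − 59.9) / (3127953 − 3127673) = -0.001429
Head at (686205, 3128323) = 59.9 + (-0.005833)·(690) + (-0.001429)·(650) = 54.95 m.
That is lower than the 57.1 m at B, so the point is downgradient.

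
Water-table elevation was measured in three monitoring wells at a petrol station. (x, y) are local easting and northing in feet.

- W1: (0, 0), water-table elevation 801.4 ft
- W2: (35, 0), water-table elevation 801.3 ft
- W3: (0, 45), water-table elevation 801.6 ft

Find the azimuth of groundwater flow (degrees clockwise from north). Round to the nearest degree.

147°

∂h/∂x = (801.3 − 801.4) / (35 − 0) = -0.002857
∂h/∂y = (801.6 − 801.4) / (45 − 0) = +0.004444
Flow direction (−∇h) has components (+0.002857 E, -0.004444 N).
Azimuth = atan2(E, N) = atan2(+0.002857, -0.004444) = 147.3° ≈ 147°.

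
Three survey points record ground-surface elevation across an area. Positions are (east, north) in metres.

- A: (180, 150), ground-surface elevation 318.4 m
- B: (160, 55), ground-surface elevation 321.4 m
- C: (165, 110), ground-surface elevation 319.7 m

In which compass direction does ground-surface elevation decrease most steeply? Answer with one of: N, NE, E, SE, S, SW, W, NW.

Differences from A: to B (Δx, Δy, Δh) = (-20, -95, +3.0); to C = (-15, -40, +1.3).
Determinant of the coordinate differences = (-20)·(-40) − (-15)·(-95) = -625.
∂z/∂x = [(+3.0)·(-40) − (+1.3)·(-95)] / -625 = -0.005600
∂z/∂y = [(-20)·(+1.3) − (-15)·(+3.0)] / -625 = -0.03040
Steepest decrease is along −∇f = (+0.005600 E, +0.03040 N) → north.

N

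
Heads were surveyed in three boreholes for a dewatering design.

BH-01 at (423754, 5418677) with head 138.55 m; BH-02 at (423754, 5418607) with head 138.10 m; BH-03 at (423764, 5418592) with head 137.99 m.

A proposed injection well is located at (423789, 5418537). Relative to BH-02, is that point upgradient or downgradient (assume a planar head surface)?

Differences from BH-01: to BH-02 (Δx, Δy, Δh) = (0, -70, -0.45); to BH-03 = (10, -85, -0.56).
Determinant of the coordinate differences = 0·(-85) − 10·(-70) = 700.
∂h/∂x = [(-0.45)·(-85) − (-0.56)·(-70)] / 700 = -0.001357
∂h/∂y = [0·(-0.56) − 10·(-0.45)] / 700 = +0.006429
Head at (423789, 5418537) = 138.55 + (-0.001357)·(35) + (+0.006429)·(-140) = 137.60 m.
That is lower than the 138.10 m at BH-02, so the point is downgradient.

downgradient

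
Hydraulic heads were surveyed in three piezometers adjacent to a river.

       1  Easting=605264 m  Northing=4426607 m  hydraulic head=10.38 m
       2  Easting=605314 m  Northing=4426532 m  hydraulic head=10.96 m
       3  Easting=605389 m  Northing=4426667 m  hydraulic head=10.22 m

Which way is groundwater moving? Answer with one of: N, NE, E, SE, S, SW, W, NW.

Three-point gradient (reference 1): Δ to 2 = (50, -75, +0.58), Δ to 3 = (125, 60, -0.16).
∂h/∂x = +0.001842, ∂h/∂y = -0.006505 (det = 12375).
Flow = −∇h = (-0.001842 east, +0.006505 north), which points north.

N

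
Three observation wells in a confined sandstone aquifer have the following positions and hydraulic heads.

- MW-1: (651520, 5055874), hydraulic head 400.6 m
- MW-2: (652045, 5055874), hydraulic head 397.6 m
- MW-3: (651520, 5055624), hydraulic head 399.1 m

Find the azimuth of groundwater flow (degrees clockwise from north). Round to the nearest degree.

136°

∂h/∂x = (397.6 − 400.6) / (652045 − 651520) = -0.005714
∂h/∂y = (399.1 − 400.6) / (5055624 − 5055874) = +0.006000
Flow direction (−∇h) has components (+0.005714 E, -0.006000 N).
Azimuth = atan2(E, N) = atan2(+0.005714, -0.006000) = 136.4° ≈ 136°.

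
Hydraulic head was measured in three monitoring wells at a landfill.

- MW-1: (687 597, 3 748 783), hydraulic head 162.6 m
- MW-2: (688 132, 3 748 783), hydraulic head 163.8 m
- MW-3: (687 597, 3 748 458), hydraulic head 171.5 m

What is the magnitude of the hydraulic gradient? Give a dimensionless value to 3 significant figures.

∂h/∂x = (163.8 − 162.6) / (688132 − 687597) = +0.002243
∂h/∂y = (171.5 − 162.6) / (3748458 − 3748783) = -0.02738
|∇h| = √(0.002243² + -0.02738²) = 0.02747

0.0275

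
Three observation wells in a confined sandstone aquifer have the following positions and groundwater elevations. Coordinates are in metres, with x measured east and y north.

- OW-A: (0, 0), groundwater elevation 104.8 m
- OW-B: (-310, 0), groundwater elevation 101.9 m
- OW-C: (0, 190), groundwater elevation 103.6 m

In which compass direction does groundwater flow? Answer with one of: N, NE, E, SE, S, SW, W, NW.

∂h/∂x = (101.9 − 104.8) / (-310 − 0) = +0.009355
∂h/∂y = (103.6 − 104.8) / (190 − 0) = -0.006316
Flow = −∇h = (-0.009355 east, +0.006316 north), which points northwest.

NW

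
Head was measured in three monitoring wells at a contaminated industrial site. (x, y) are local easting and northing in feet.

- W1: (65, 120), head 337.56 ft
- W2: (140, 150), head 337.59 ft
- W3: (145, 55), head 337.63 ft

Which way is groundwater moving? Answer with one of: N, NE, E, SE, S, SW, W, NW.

NW

Differences from W1: to W2 (Δx, Δy, Δh) = (75, 30, +0.03); to W3 = (80, -65, +0.07).
Solve a·Δx + b·Δy = Δh: det = 75·(-65) − 80·30 = -7275.
∂h/∂x = [(+0.03)·(-65) − (+0.07)·30] / -7275 = +0.0005567
∂h/∂y = [75·(+0.07) − 80·(+0.03)] / -7275 = -0.0003918
Flow = −∇h = (-0.0005567 east, +0.0003918 north), which points northwest.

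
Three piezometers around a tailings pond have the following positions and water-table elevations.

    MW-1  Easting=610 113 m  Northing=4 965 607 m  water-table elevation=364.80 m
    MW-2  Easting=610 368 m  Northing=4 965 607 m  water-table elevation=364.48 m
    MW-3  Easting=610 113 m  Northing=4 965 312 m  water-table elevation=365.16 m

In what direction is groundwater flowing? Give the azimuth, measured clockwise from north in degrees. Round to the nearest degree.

∂h/∂x = (364.48 − 364.80) / (610368 − 610113) = -0.001255
∂h/∂y = (365.16 − 364.80) / (4965312 − 4965607) = -0.001220
Flow direction (−∇h) has components (+0.001255 E, +0.001220 N).
Azimuth = atan2(E, N) = atan2(+0.001255, +0.001220) = 45.8° ≈ 046°.

046°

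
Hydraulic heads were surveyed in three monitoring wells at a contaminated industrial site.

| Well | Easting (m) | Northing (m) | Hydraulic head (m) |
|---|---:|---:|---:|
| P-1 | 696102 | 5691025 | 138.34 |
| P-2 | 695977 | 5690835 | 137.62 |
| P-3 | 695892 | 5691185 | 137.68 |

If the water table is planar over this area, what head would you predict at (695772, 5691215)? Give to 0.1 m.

137.2 m

With h = a·x + b·y + c and P-1 as origin, the differences give:
  (-125)·a + (-190)·b = -0.72
  (-210)·a + 160·b = -0.66
Eliminate b (×160 and ×(-190), subtract): -59900·a = -240.600 → a = ∂h/∂x = +0.004017
Back-substitute: b = ∂h/∂y = +0.001147.
h(695772, 5691215) = 138.34 + (+0.004017)·(-330) + (+0.001147)·(190) = 138.34 -1.326 +0.218 = 137.232 m.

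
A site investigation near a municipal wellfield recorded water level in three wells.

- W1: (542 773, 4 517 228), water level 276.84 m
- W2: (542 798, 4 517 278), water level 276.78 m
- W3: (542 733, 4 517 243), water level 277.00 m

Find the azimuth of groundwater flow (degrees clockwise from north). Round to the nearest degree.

100°

Taking W1 as reference: W2−W1 = (25, 50, -0.06); W3−W1 = (-40, 15, +0.16).
Solve a·Δx + b·Δy = Δh: det = 25·15 − (-40)·50 = 2375.
∂h/∂x = [(-0.06)·15 − (+0.16)·50] / 2375 = -0.003747
∂h/∂y = [25·(+0.16) − (-40)·(-0.06)] / 2375 = +0.0006737
Flow direction (−∇h) has components (+0.003747 E, -0.0006737 N).
Azimuth = atan2(E, N) = atan2(+0.003747, -0.0006737) = 100.2° ≈ 100°.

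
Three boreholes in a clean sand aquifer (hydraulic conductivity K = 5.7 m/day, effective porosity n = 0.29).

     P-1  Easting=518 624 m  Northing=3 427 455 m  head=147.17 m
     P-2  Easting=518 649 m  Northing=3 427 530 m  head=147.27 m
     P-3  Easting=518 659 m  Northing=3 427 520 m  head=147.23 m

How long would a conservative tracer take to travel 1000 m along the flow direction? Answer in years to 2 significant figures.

Differences from P-1: to P-2 (Δx, Δy, Δh) = (25, 75, +0.10); to P-3 = (35, 65, +0.06).
Solve a·Δx + b·Δy = Δh: det = 25·65 − 35·75 = -1000.
∂h/∂x = [(+0.10)·65 − (+0.06)·75] / -1000 = -0.002000
∂h/∂y = [25·(+0.06) − 35·(+0.10)] / -1000 = +0.002000
|∇h| = √(-0.002000² + 0.002000²) = 0.002828
Seepage velocity v = K·i/n = 5.7 × 0.002828 / 0.29 = 0.05558 m/day.
t = 1000 / 0.05558 = 1.799e+04 days = 49.3 years.

49 years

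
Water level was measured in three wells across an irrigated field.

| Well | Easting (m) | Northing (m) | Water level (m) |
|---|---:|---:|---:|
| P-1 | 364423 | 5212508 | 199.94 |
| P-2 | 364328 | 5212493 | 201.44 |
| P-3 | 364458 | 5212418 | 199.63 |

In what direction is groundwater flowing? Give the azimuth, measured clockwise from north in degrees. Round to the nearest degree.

With h = a·x + b·y + c and P-1 as origin, the differences give:
  (-95)·a + (-15)·b = +1.50
  35·a + (-90)·b = -0.31
Eliminate b (×(-90) and ×(-15), subtract): 9075·a = -139.650 → a = ∂h/∂x = -0.01539
Back-substitute: b = ∂h/∂y = -0.002540.
Flow direction (−∇h) has components (+0.01539 E, +0.002540 N).
Azimuth = atan2(E, N) = atan2(+0.01539, +0.002540) = 80.6° ≈ 081°.

081°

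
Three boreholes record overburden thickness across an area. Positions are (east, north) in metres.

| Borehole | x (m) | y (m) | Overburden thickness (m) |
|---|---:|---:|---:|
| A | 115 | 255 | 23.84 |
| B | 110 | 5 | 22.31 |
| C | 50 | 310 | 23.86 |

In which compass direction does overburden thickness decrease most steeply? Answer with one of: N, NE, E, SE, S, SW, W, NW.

With d = a·x + b·y + c and A as origin, the differences give:
  (-5)·a + (-250)·b = -1.53
  (-65)·a + 55·b = +0.02
Eliminate b (×55 and ×(-250), subtract): -16525·a = -79.150 → a = ∂d/∂x = +0.004790
Back-substitute: b = ∂d/∂y = +0.006024.
Steepest decrease is along −∇f = (-0.004790 E, -0.006024 N) → southwest.

SW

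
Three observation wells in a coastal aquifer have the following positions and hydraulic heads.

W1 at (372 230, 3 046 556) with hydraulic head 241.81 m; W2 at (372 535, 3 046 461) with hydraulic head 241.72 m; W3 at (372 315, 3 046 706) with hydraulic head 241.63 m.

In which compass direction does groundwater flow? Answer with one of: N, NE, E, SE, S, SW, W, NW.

Taking W1 as reference: W2−W1 = (305, -95, -0.09); W3−W1 = (85, 150, -0.18).
Determinant of the coordinate differences = 305·150 − 85·(-95) = 53825.
∂h/∂x = [(-0.09)·150 − (-0.18)·(-95)] / 53825 = -0.0005685
∂h/∂y = [305·(-0.18) − 85·(-0.09)] / 53825 = -0.0008778
Flow = −∇h = (+0.0005685 east, +0.0008778 north), which points northeast.

NE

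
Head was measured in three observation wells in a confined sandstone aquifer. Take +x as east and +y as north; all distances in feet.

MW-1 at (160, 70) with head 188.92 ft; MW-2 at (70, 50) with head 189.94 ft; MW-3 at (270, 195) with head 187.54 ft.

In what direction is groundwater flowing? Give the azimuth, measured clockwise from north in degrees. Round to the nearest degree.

083°

With h = a·x + b·y + c and MW-1 as origin, the differences give:
  (-90)·a + (-20)·b = +1.02
  110·a + 125·b = -1.38
Eliminate b (×125 and ×(-20), subtract): -9050·a = 99.900 → a = ∂h/∂x = -0.01104
Back-substitute: b = ∂h/∂y = -0.001326.
Flow direction (−∇h) has components (+0.01104 E, +0.001326 N).
Azimuth = atan2(E, N) = atan2(+0.01104, +0.001326) = 83.2° ≈ 083°.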